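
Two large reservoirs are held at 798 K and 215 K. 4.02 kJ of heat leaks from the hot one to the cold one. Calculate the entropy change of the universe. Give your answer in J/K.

ΔS_hot = −Q/T_H = −4020/798 = -5.038 J/K and ΔS_cold = +Q/T_C = 4020/215 = 18.7 J/K.
ΔS_total = -5.038 + 18.7 = 13.7 J/K, positive as the second law requires.

ΔS_total = 13.7 J/K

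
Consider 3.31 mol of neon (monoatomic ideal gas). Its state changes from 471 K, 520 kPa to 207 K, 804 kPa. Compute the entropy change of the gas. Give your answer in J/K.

ΔS = nC_p ln(T₂/T₁) − nR ln(P₂/P₁), with C_p = 5R/2 = 20.79 J mol⁻¹ K⁻¹ for a monoatomic ideal gas.
ΔS = 3.31 × [20.79 × ln(207/471) − 8.314 × ln(804/520)] = -68.6 J/K.

ΔS = -68.6 J/K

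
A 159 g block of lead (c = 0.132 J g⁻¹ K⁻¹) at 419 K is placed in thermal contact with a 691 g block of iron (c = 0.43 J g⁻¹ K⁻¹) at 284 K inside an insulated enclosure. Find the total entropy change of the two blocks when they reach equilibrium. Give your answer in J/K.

Energy balance: T_f = (m₁c₁T₁ + m₂c₂T₂)/(m₁c₁ + m₂c₂) = 292.91 K.
ΔS₁ = m₁c₁ ln(T_f/T₁) = 20.988 × ln(292.91/419) = -7.514 J/K.
ΔS₂ = m₂c₂ ln(T_f/T₂) = 297.13 × ln(292.91/284) = 9.175 J/K.
ΔS_total = -7.514 + 9.175 = 1.66 J/K.

ΔS_total = 1.66 J/K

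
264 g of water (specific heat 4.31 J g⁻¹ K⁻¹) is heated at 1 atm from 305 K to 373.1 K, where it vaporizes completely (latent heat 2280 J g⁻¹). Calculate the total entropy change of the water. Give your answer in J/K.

ΔS = 1840 J/K

Warming step: ΔS₁ = m c ln(T_tr/T_i) = 264 × 4.31 × ln(373.1/305) = 229.3 J/K.
Phase change: ΔS₂ = +mL/T_tr = 264 × 2280 / 373.1 = 1613 J/K.
ΔS_total = (229.3) + (1613) = 1840 J/K.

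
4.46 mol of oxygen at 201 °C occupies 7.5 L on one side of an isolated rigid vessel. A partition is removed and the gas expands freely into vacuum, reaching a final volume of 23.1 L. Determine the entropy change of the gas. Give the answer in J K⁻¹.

No heat is exchanged and no work is done, so the ideal-gas temperature stays constant.
Entropy is a state function; using a reversible isothermal path, ΔS_gas = nR ln(V₂/V₁) = 4.46 × 8.314 × ln(23.1/7.5) = 41.7 J/K.

ΔS_gas = 41.7 J/K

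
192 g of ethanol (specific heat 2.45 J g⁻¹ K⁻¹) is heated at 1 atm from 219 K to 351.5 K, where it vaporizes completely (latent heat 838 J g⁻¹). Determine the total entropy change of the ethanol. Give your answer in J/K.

Warming step: ΔS₁ = m c ln(T_tr/T_i) = 192 × 2.45 × ln(351.5/219) = 222.6 J/K.
Phase change: ΔS₂ = +mL/T_tr = 192 × 838 / 351.5 = 457.7 J/K.
ΔS_total = (222.6) + (457.7) = 680 J/K.

ΔS = 680 J/K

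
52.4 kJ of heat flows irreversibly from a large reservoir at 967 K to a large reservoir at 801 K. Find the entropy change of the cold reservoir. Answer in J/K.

ΔS_cold = 65.4 J/K

The cold reservoir gains heat Q, so ΔS_cold = +Q/T_C = 52400/801 = 65.4 J/K.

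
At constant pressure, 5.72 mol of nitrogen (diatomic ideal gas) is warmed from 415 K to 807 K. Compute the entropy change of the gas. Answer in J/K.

At constant pressure, ΔS = nC_p ln(T₂/T₁) with C_p = 7R/2 = 29.1 J mol⁻¹ K⁻¹.
ΔS = 5.72 × 29.1 × ln(807/415) = 111 J/K.

ΔS = 111 J/K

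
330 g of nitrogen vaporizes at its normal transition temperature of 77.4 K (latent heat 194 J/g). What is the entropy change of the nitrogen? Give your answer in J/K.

Heat absorbed by the substance: Q = mL = 330 × 194 = 64020 J.
At constant T, ΔS = Q_rev/T = 64020 / 77.4 = 827 J/K.

ΔS = 827 J/K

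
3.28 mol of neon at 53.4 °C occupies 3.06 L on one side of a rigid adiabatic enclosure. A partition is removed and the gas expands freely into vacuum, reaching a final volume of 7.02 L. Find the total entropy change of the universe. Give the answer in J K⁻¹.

No heat is exchanged and no work is done, so the ideal-gas temperature stays constant.
Entropy is a state function; using a reversible isothermal path, ΔS_gas = nR ln(V₂/V₁) = 3.28 × 8.314 × ln(7.02/3.06) = 22.6 J/K.
The insulated surroundings exchange no heat, so ΔS_surr = 0 and ΔS_universe = ΔS_gas.

ΔS_universe = 22.6 J/K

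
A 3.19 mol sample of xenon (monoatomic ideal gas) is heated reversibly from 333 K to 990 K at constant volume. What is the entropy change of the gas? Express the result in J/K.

ΔS = 43.3 J/K

At constant volume, ΔS = nC_V ln(T₂/T₁) with C_V = 3R/2 = 12.47 J mol⁻¹ K⁻¹.
ΔS = 3.19 × 12.47 × ln(990/333) = 43.3 J/K.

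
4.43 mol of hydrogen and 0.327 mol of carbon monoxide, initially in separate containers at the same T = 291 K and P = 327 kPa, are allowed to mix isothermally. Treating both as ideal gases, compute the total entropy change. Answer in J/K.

Mole fractions: x_A = 4.43/4.76 = 0.931, x_B = 0.0687.
ΔS_mix = −R(n_A ln x_A + n_B ln x_B) = −8.314 × (4.43 ln 0.931 + 0.327 ln 0.0687) = 9.9 J/K.

ΔS_mix = 9.9 J/K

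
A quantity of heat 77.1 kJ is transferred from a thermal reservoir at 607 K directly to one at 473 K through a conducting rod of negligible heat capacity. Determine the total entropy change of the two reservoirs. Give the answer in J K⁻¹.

ΔS_hot = −Q/T_H = −77100/607 = -127 J/K and ΔS_cold = +Q/T_C = 77100/473 = 163 J/K.
ΔS_total = -127 + 163 = 36 J/K, positive as the second law requires.

ΔS_total = 36 J/K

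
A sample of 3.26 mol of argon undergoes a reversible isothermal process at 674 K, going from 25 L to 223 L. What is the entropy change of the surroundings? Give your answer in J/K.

For an isothermal ideal gas ΔS_gas = nR ln(V₂/V₁) = 3.26 × 8.314 × ln(223/25) = 59.3 J/K.
The process is reversible, so ΔS_surr = −ΔS_gas = -59.3 J/K and ΔS_universe = 0.

ΔS_surr = -59.3 J/K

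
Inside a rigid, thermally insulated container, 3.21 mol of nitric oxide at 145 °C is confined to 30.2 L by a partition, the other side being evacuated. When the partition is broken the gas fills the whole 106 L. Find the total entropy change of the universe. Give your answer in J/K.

ΔS_universe = 33.5 J/K

For an ideal gas in free expansion Q = 0 and W = 0, so T is unchanged.
Entropy is a state function; using a reversible isothermal path, ΔS_gas = nR ln(V₂/V₁) = 3.21 × 8.314 × ln(106/30.2) = 33.5 J/K.
The insulated surroundings exchange no heat, so ΔS_surr = 0 and ΔS_universe = ΔS_gas.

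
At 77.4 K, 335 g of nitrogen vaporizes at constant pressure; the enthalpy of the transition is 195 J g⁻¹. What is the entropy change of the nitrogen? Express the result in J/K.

Heat absorbed by the substance: Q = mL = 335 × 195 = 65325 J.
At constant T, ΔS = Q_rev/T = 65325 / 77.4 = 844 J/K.

ΔS = 844 J/K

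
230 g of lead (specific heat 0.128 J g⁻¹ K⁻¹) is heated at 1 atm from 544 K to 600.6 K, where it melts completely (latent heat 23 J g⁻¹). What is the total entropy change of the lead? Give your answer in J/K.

Warming step: ΔS₁ = m c ln(T_tr/T_i) = 230 × 0.128 × ln(600.6/544) = 2.914 J/K.
Phase change: ΔS₂ = +mL/T_tr = 230 × 23 / 600.6 = 8.808 J/K.
ΔS_total = (2.914) + (8.808) = 11.7 J/K.

ΔS = 11.7 J/K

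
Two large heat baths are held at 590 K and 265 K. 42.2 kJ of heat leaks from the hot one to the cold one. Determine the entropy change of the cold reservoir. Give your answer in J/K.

ΔS_cold = 159 J/K

The cold reservoir gains heat Q, so ΔS_cold = +Q/T_C = 42200/265 = 159 J/K.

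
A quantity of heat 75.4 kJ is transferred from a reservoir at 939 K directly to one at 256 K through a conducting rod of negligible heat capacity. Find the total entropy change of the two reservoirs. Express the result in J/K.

ΔS_hot = −Q/T_H = −75400/939 = -80.3 J/K and ΔS_cold = +Q/T_C = 75400/256 = 294.5 J/K.
ΔS_total = -80.3 + 294.5 = 214 J/K, positive as the second law requires.

ΔS_total = 214 J/K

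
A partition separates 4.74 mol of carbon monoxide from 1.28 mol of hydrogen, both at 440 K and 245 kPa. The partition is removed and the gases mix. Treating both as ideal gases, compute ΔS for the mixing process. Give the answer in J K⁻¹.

ΔS_mix = 25.9 J/K

Mole fractions: x_A = 4.74/6.02 = 0.787, x_B = 0.213.
ΔS_mix = −R(n_A ln x_A + n_B ln x_B) = −8.314 × (4.74 ln 0.787 + 1.28 ln 0.213) = 25.9 J/K.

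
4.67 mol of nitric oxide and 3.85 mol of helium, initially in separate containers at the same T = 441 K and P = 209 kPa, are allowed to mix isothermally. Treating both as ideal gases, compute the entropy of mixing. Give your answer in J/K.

Mole fractions: x_A = 4.67/8.52 = 0.548, x_B = 0.452.
ΔS_mix = −R(n_A ln x_A + n_B ln x_B) = −8.314 × (4.67 ln 0.548 + 3.85 ln 0.452) = 48.8 J/K.

ΔS_mix = 48.8 J/K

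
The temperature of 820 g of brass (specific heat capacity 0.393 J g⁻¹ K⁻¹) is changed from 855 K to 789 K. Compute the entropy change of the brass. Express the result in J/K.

ΔS = -25.9 J/K

ΔS = ∫dQ_rev/T = m c ln(T₂/T₁) = 820 × 0.393 × ln(789/855) = -25.9 J/K.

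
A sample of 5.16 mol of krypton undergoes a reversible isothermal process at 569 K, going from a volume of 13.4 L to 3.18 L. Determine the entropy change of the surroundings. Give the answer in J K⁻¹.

ΔS_surr = 61.7 J/K

For an isothermal ideal gas ΔS_gas = nR ln(V₂/V₁) = 5.16 × 8.314 × ln(3.18/13.4) = -61.7 J/K.
The process is reversible, so ΔS_surr = −ΔS_gas = 61.7 J/K and ΔS_universe = 0.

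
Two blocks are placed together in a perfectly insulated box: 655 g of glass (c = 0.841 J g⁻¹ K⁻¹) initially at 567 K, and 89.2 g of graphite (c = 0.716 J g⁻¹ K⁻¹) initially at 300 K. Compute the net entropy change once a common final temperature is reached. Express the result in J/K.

Energy balance: T_f = (m₁c₁T₁ + m₂c₂T₂)/(m₁c₁ + m₂c₂) = 539.26 K.
ΔS₁ = m₁c₁ ln(T_f/T₁) = 550.855 × ln(539.26/567) = -27.63 J/K.
ΔS₂ = m₂c₂ ln(T_f/T₂) = 63.8672 × ln(539.26/300) = 37.45 J/K.
ΔS_total = -27.63 + 37.45 = 9.82 J/K.

ΔS_total = 9.82 J/K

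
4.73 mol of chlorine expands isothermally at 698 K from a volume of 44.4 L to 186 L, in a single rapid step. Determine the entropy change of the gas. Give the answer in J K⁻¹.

Entropy is a state function, so ΔS_gas depends only on the end states.
For an isothermal ideal gas ΔS_gas = nR ln(V₂/V₁) = 4.73 × 8.314 × ln(186/44.4) = 56.3 J/K.

ΔS_gas = 56.3 J/K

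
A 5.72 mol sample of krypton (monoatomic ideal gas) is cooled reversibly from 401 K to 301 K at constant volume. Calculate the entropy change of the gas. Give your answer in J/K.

At constant volume, ΔS = nC_V ln(T₂/T₁) with C_V = 3R/2 = 12.47 J mol⁻¹ K⁻¹.
ΔS = 5.72 × 12.47 × ln(301/401) = -20.5 J/K.

ΔS = -20.5 J/K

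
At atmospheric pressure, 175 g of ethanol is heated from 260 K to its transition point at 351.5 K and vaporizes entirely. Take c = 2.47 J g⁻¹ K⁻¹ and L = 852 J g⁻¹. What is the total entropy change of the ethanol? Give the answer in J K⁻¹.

Warming step: ΔS₁ = m c ln(T_tr/T_i) = 175 × 2.47 × ln(351.5/260) = 130.34 J/K.
Phase change: ΔS₂ = +mL/T_tr = 175 × 852 / 351.5 = 424.18 J/K.
ΔS_total = (130.34) + (424.18) = 555 J/K.

ΔS = 555 J/K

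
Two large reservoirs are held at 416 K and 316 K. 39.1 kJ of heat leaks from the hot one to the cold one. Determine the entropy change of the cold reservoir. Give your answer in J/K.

ΔS_cold = 124 J/K

The cold reservoir gains heat Q, so ΔS_cold = +Q/T_C = 39100/316 = 124 J/K.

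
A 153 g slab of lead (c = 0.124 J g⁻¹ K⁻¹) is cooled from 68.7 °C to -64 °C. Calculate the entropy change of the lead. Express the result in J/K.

ΔS = -9.32 J/K

In kelvin: T₁ = 341.85 K, T₂ = 209.15 K. ΔS = ∫dQ_rev/T = m c ln(T₂/T₁) = 153 × 0.124 × ln(209.15/341.85) = -9.32 J/K.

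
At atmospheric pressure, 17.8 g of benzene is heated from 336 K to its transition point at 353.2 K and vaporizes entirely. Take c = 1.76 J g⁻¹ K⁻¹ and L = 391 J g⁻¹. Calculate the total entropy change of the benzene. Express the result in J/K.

Warming step: ΔS₁ = m c ln(T_tr/T_i) = 17.8 × 1.76 × ln(353.2/336) = 1.564 J/K.
Phase change: ΔS₂ = +mL/T_tr = 17.8 × 391 / 353.2 = 19.7 J/K.
ΔS_total = (1.564) + (19.7) = 21.3 J/K.

ΔS = 21.3 J/K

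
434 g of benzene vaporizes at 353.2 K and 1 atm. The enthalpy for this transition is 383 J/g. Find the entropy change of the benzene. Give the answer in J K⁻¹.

Heat absorbed by the substance: Q = mL = 434 × 383 = 166222 J.
At constant T, ΔS = Q_rev/T = 166222 / 353.2 = 471 J/K.

ΔS = 471 J/K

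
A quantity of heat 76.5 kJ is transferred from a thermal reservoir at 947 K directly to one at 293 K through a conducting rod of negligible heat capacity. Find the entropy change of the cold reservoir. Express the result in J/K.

The cold reservoir gains heat Q, so ΔS_cold = +Q/T_C = 76500/293 = 261 J/K.

ΔS_cold = 261 J/K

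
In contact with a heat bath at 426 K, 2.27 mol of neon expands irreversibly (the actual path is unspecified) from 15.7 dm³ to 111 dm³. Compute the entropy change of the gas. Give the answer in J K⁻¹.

Entropy is a state function, so ΔS_gas depends only on the end states.
For an isothermal ideal gas ΔS_gas = nR ln(V₂/V₁) = 2.27 × 8.314 × ln(111/15.7) = 36.9 J/K.

ΔS_gas = 36.9 J/K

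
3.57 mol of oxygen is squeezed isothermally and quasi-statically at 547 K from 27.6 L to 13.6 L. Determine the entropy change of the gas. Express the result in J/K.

For an isothermal ideal gas ΔS_gas = nR ln(V₂/V₁) = 3.57 × 8.314 × ln(13.6/27.6) = -21 J/K.

ΔS_gas = -21 J/K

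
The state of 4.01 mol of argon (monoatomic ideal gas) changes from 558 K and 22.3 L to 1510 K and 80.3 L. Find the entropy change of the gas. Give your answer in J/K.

ΔS = 92.5 J/K

Entropy is a state function: ΔS = nC_V ln(T₂/T₁) + nR ln(V₂/V₁), with C_V = 3R/2 = 12.47 J mol⁻¹ K⁻¹ for a monoatomic ideal gas.
ΔS = 4.01 × [12.47 × ln(1510/558) + 8.314 × ln(80.3/22.3)] = 92.5 J/K.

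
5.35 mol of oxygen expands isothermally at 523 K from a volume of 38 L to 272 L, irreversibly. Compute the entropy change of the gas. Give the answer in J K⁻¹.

Entropy is a state function, so ΔS_gas depends only on the end states.
For an isothermal ideal gas ΔS_gas = nR ln(V₂/V₁) = 5.35 × 8.314 × ln(272/38) = 87.5 J/K.

ΔS_gas = 87.5 J/K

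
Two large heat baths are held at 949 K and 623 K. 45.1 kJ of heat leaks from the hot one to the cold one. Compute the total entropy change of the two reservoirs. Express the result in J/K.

ΔS_total = 24.9 J/K

ΔS_hot = −Q/T_H = −45100/949 = -47.52 J/K and ΔS_cold = +Q/T_C = 45100/623 = 72.39 J/K.
ΔS_total = -47.52 + 72.39 = 24.9 J/K, positive as the second law requires.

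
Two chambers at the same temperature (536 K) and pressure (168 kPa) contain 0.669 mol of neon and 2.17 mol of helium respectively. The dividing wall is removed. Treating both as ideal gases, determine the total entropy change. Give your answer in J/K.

Mole fractions: x_A = 0.669/2.84 = 0.236, x_B = 0.764.
ΔS_mix = −R(n_A ln x_A + n_B ln x_B) = −8.314 × (0.669 ln 0.236 + 2.17 ln 0.764) = 12.9 J/K.

ΔS_mix = 12.9 J/K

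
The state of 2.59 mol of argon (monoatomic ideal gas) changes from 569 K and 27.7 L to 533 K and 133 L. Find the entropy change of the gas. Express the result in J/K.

Entropy is a state function: ΔS = nC_V ln(T₂/T₁) + nR ln(V₂/V₁), with C_V = 3R/2 = 12.47 J mol⁻¹ K⁻¹ for a monoatomic ideal gas.
ΔS = 2.59 × [12.47 × ln(533/569) + 8.314 × ln(133/27.7)] = 31.7 J/K.

ΔS = 31.7 J/K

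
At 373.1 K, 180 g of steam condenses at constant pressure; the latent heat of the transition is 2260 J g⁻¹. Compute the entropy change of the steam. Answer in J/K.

Heat released by the substance: Q = −mL = −180 × 2260 = −406800 J.
At constant T, ΔS = Q_rev/T = −406800 / 373.1 = -1090 J/K.

ΔS = -1090 J/K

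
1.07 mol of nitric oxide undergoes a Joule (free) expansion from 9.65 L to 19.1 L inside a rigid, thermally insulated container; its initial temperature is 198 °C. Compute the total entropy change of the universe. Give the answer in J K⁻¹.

ΔS_universe = 6.07 J/K

For an ideal gas in free expansion Q = 0 and W = 0, so T is unchanged.
Entropy is a state function; using a reversible isothermal path, ΔS_gas = nR ln(V₂/V₁) = 1.07 × 8.314 × ln(19.1/9.65) = 6.07 J/K.
The insulated surroundings exchange no heat, so ΔS_surr = 0 and ΔS_universe = ΔS_gas.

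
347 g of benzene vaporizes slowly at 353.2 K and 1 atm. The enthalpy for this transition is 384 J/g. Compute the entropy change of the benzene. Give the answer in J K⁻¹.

Heat absorbed by the substance: Q = mL = 347 × 384 = 133248 J.
At constant T, ΔS = Q_rev/T = 133248 / 353.2 = 377 J/K.

ΔS = 377 J/K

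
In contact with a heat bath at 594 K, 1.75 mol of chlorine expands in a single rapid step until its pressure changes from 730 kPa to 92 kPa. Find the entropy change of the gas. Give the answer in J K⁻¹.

Entropy is a state function, so ΔS_gas depends only on the end states.
For an isothermal ideal gas ΔS_gas = nR ln(P₁/P₂) = 1.75 × 8.314 × ln(730/92) = 30.1 J/K.

ΔS_gas = 30.1 J/K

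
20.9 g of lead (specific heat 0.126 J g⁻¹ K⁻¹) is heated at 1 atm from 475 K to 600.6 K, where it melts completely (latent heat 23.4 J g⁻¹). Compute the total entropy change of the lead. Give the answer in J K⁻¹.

Warming step: ΔS₁ = m c ln(T_tr/T_i) = 20.9 × 0.126 × ln(600.6/475) = 0.6178 J/K.
Phase change: ΔS₂ = +mL/T_tr = 20.9 × 23.4 / 600.6 = 0.8143 J/K.
ΔS_total = (0.6178) + (0.8143) = 1.43 J/K.

ΔS = 1.43 J/K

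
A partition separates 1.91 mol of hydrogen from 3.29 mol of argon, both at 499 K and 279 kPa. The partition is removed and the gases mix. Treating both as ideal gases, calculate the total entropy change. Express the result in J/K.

Mole fractions: x_A = 1.91/5.2 = 0.367, x_B = 0.633.
ΔS_mix = −R(n_A ln x_A + n_B ln x_B) = −8.314 × (1.91 ln 0.367 + 3.29 ln 0.633) = 28.4 J/K.

ΔS_mix = 28.4 J/K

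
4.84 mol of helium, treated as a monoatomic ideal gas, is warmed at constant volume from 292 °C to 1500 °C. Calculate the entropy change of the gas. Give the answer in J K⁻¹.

In kelvin: T₁ = 565.15 K, T₂ = 1773.15 K. At constant volume, ΔS = nC_V ln(T₂/T₁) with C_V = 3R/2 = 12.47 J mol⁻¹ K⁻¹.
ΔS = 4.84 × 12.47 × ln(1773.15/565.15) = 69 J/K.

ΔS = 69 J/K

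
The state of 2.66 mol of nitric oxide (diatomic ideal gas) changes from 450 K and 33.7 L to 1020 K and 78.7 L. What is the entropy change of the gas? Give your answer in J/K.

Entropy is a state function: ΔS = nC_V ln(T₂/T₁) + nR ln(V₂/V₁), with C_V = 5R/2 = 20.79 J mol⁻¹ K⁻¹ for a diatomic ideal gas.
ΔS = 2.66 × [20.79 × ln(1020/450) + 8.314 × ln(78.7/33.7)] = 64 J/K.

ΔS = 64 J/K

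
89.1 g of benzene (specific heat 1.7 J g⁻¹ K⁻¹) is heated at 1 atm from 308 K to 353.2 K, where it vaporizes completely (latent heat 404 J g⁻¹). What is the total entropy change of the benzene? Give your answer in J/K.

ΔS = 123 J/K

Warming step: ΔS₁ = m c ln(T_tr/T_i) = 89.1 × 1.7 × ln(353.2/308) = 20.74 J/K.
Phase change: ΔS₂ = +mL/T_tr = 89.1 × 404 / 353.2 = 101.9 J/K.
ΔS_total = (20.74) + (101.9) = 123 J/K.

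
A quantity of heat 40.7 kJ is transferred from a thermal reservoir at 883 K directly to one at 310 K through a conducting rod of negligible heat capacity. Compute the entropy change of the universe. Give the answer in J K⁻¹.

ΔS_hot = −Q/T_H = −40700/883 = -46.09 J/K and ΔS_cold = +Q/T_C = 40700/310 = 131.3 J/K.
ΔS_total = -46.09 + 131.3 = 85.2 J/K, positive as the second law requires.

ΔS_total = 85.2 J/K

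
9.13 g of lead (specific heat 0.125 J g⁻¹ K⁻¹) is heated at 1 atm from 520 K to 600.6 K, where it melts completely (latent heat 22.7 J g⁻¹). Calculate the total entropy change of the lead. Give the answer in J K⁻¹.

Warming step: ΔS₁ = m c ln(T_tr/T_i) = 9.13 × 0.125 × ln(600.6/520) = 0.1645 J/K.
Phase change: ΔS₂ = +mL/T_tr = 9.13 × 22.7 / 600.6 = 0.3451 J/K.
ΔS_total = (0.1645) + (0.3451) = 0.51 J/K.

ΔS = 0.51 J/K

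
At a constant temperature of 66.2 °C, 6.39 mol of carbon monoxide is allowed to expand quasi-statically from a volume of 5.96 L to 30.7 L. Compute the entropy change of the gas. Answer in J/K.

ΔS_gas = 87.1 J/K

For an isothermal ideal gas ΔS_gas = nR ln(V₂/V₁) = 6.39 × 8.314 × ln(30.7/5.96) = 87.1 J/K.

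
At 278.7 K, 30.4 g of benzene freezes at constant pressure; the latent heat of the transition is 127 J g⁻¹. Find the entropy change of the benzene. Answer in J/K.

Heat released by the substance: Q = −mL = −30.4 × 127 = −3860.8 J.
At constant T, ΔS = Q_rev/T = −3860.8 / 278.7 = -13.9 J/K.

ΔS = -13.9 J/K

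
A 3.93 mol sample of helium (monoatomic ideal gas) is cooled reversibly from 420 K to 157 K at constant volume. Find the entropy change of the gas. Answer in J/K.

ΔS = -48.2 J/K

At constant volume, ΔS = nC_V ln(T₂/T₁) with C_V = 3R/2 = 12.47 J mol⁻¹ K⁻¹.
ΔS = 3.93 × 12.47 × ln(157/420) = -48.2 J/K.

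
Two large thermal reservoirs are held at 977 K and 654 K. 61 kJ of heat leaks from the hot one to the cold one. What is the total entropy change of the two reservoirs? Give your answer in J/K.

ΔS_total = 30.8 J/K

ΔS_hot = −Q/T_H = −61000/977 = -62.44 J/K and ΔS_cold = +Q/T_C = 61000/654 = 93.27 J/K.
ΔS_total = -62.44 + 93.27 = 30.8 J/K, positive as the second law requires.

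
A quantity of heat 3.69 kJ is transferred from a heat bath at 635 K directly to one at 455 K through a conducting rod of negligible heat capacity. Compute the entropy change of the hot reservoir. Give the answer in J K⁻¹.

The hot reservoir loses heat Q, so ΔS_hot = −Q/T_H = −3690/635 = -5.81 J/K.

ΔS_hot = -5.81 J/K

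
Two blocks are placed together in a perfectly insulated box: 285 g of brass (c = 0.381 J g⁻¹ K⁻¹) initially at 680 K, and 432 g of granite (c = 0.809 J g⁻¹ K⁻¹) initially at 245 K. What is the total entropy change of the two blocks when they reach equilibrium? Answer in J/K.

ΔS_total = 50.1 J/K

Energy balance: T_f = (m₁c₁T₁ + m₂c₂T₂)/(m₁c₁ + m₂c₂) = 348.12 K.
ΔS₁ = m₁c₁ ln(T_f/T₁) = 108.585 × ln(348.12/680) = -72.7 J/K.
ΔS₂ = m₂c₂ ln(T_f/T₂) = 349.488 × ln(348.12/245) = 122.8 J/K.
ΔS_total = -72.7 + 122.8 = 50.1 J/K.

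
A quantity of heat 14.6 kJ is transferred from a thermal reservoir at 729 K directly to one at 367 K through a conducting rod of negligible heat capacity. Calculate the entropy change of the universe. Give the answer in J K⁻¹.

ΔS_total = 19.8 J/K

ΔS_hot = −Q/T_H = −14600/729 = -20.03 J/K and ΔS_cold = +Q/T_C = 14600/367 = 39.78 J/K.
ΔS_total = -20.03 + 39.78 = 19.8 J/K, positive as the second law requires.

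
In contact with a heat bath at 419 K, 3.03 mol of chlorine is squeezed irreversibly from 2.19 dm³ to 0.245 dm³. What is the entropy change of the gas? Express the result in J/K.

Entropy is a state function, so ΔS_gas depends only on the end states.
For an isothermal ideal gas ΔS_gas = nR ln(V₂/V₁) = 3.03 × 8.314 × ln(0.245/2.19) = -55.2 J/K.

ΔS_gas = -55.2 J/K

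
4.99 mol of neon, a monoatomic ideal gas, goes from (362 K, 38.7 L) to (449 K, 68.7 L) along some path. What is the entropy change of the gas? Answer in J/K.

Entropy is a state function: ΔS = nC_V ln(T₂/T₁) + nR ln(V₂/V₁), with C_V = 3R/2 = 12.47 J mol⁻¹ K⁻¹ for a monoatomic ideal gas.
ΔS = 4.99 × [12.47 × ln(449/362) + 8.314 × ln(68.7/38.7)] = 37.2 J/K.

ΔS = 37.2 J/K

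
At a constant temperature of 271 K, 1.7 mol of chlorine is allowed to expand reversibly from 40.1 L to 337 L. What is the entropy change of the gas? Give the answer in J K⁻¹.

ΔS_gas = 30.1 J/K

For an isothermal ideal gas ΔS_gas = nR ln(V₂/V₁) = 1.7 × 8.314 × ln(337/40.1) = 30.1 J/K.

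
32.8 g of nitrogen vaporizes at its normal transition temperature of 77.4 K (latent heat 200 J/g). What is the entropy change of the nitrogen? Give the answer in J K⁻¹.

ΔS = 84.8 J/K

Heat absorbed by the substance: Q = mL = 32.8 × 200 = 6560 J.
At constant T, ΔS = Q_rev/T = 6560 / 77.4 = 84.8 J/K.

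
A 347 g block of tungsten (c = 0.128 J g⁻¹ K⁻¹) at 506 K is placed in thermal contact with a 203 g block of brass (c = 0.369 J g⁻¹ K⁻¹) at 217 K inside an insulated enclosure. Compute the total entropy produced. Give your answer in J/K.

Energy balance: T_f = (m₁c₁T₁ + m₂c₂T₂)/(m₁c₁ + m₂c₂) = 324.58 K.
ΔS₁ = m₁c₁ ln(T_f/T₁) = 44.416 × ln(324.58/506) = -19.72 J/K.
ΔS₂ = m₂c₂ ln(T_f/T₂) = 74.907 × ln(324.58/217) = 30.16 J/K.
ΔS_total = -19.72 + 30.16 = 10.4 J/K.

ΔS_total = 10.4 J/K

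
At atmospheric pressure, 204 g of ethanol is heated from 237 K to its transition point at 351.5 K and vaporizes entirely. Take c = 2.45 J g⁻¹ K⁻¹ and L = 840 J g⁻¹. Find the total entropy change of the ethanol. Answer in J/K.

Warming step: ΔS₁ = m c ln(T_tr/T_i) = 204 × 2.45 × ln(351.5/237) = 197 J/K.
Phase change: ΔS₂ = +mL/T_tr = 204 × 840 / 351.5 = 487.51 J/K.
ΔS_total = (197) + (487.51) = 685 J/K.

ΔS = 685 J/K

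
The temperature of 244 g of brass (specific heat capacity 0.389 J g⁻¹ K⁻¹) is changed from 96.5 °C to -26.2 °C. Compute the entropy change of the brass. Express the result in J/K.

In kelvin: T₁ = 369.65 K, T₂ = 246.95 K. ΔS = ∫dQ_rev/T = m c ln(T₂/T₁) = 244 × 0.389 × ln(246.95/369.65) = -38.3 J/K.

ΔS = -38.3 J/K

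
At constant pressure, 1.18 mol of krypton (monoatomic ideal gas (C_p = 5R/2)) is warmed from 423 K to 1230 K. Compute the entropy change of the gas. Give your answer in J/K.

ΔS = 26.2 J/K

At constant pressure, ΔS = nC_p ln(T₂/T₁) with C_p = 5R/2 = 20.79 J mol⁻¹ K⁻¹.
ΔS = 1.18 × 20.79 × ln(1230/423) = 26.2 J/K.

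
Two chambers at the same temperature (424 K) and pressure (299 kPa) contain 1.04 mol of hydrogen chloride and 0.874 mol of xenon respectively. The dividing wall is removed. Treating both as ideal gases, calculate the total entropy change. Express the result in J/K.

ΔS_mix = 11 J/K

Mole fractions: x_A = 1.04/1.91 = 0.543, x_B = 0.457.
ΔS_mix = −R(n_A ln x_A + n_B ln x_B) = −8.314 × (1.04 ln 0.543 + 0.874 ln 0.457) = 11 J/K.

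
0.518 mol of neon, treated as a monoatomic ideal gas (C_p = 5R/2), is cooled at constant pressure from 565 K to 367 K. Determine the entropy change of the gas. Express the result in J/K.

ΔS = -4.65 J/K

At constant pressure, ΔS = nC_p ln(T₂/T₁) with C_p = 5R/2 = 20.79 J mol⁻¹ K⁻¹.
ΔS = 0.518 × 20.79 × ln(367/565) = -4.65 J/K.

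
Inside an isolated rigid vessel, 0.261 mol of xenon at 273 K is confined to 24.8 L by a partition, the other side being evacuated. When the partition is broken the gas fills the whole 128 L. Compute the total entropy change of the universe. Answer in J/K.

No heat is exchanged and no work is done, so the ideal-gas temperature stays constant.
Entropy is a state function; using a reversible isothermal path, ΔS_gas = nR ln(V₂/V₁) = 0.261 × 8.314 × ln(128/24.8) = 3.56 J/K.
The insulated surroundings exchange no heat, so ΔS_surr = 0 and ΔS_universe = ΔS_gas.

ΔS_universe = 3.56 J/K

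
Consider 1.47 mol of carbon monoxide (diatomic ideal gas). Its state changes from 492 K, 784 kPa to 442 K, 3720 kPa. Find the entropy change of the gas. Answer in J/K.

ΔS = -23.6 J/K

ΔS = nC_p ln(T₂/T₁) − nR ln(P₂/P₁), with C_p = 7R/2 = 29.1 J mol⁻¹ K⁻¹ for a diatomic ideal gas.
ΔS = 1.47 × [29.1 × ln(442/492) − 8.314 × ln(3720/784)] = -23.6 J/K.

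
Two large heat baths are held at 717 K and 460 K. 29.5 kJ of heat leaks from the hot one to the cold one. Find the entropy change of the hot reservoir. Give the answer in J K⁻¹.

The hot reservoir loses heat Q, so ΔS_hot = −Q/T_H = −29500/717 = -41.1 J/K.

ΔS_hot = -41.1 J/K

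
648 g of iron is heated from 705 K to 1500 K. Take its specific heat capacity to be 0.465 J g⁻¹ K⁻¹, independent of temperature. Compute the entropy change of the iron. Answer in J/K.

ΔS = 228 J/K

ΔS = ∫dQ_rev/T = m c ln(T₂/T₁) = 648 × 0.465 × ln(1500/705) = 228 J/K.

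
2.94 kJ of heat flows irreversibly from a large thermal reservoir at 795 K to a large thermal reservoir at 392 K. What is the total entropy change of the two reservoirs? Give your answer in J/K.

ΔS_hot = −Q/T_H = −2940/795 = -3.698 J/K and ΔS_cold = +Q/T_C = 2940/392 = 7.5 J/K.
ΔS_total = -3.698 + 7.5 = 3.8 J/K, positive as the second law requires.

ΔS_total = 3.8 J/K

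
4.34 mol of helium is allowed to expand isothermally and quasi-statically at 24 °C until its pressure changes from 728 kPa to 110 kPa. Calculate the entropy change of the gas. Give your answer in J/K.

ΔS_gas = 68.2 J/K

For an isothermal ideal gas ΔS_gas = nR ln(P₁/P₂) = 4.34 × 8.314 × ln(728/110) = 68.2 J/K.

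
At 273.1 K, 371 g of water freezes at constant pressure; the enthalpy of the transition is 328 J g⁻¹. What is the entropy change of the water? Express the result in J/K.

ΔS = -446 J/K

Heat released by the substance: Q = −mL = −371 × 328 = −121688 J.
At constant T, ΔS = Q_rev/T = −121688 / 273.1 = -446 J/K.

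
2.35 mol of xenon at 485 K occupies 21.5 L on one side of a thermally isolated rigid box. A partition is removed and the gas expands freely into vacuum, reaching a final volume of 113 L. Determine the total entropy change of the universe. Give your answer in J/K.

ΔS_universe = 32.4 J/K

No heat is exchanged and no work is done, so the ideal-gas temperature stays constant.
Entropy is a state function; using a reversible isothermal path, ΔS_gas = nR ln(V₂/V₁) = 2.35 × 8.314 × ln(113/21.5) = 32.4 J/K.
The insulated surroundings exchange no heat, so ΔS_surr = 0 and ΔS_universe = ΔS_gas.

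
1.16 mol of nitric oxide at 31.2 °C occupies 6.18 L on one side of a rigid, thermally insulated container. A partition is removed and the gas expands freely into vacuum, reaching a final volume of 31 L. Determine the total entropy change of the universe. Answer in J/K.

ΔS_universe = 15.6 J/K

For an ideal gas in free expansion Q = 0 and W = 0, so T is unchanged.
Entropy is a state function; using a reversible isothermal path, ΔS_gas = nR ln(V₂/V₁) = 1.16 × 8.314 × ln(31/6.18) = 15.6 J/K.
The insulated surroundings exchange no heat, so ΔS_surr = 0 and ΔS_universe = ΔS_gas.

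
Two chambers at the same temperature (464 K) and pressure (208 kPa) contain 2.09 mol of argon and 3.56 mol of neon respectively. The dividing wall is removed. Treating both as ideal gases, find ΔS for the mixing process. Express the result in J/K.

ΔS_mix = 31 J/K

Mole fractions: x_A = 2.09/5.65 = 0.37, x_B = 0.63.
ΔS_mix = −R(n_A ln x_A + n_B ln x_B) = −8.314 × (2.09 ln 0.37 + 3.56 ln 0.63) = 31 J/K.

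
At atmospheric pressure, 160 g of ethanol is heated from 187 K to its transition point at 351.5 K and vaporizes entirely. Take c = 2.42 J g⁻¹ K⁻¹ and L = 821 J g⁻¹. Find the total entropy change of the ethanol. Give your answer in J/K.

ΔS = 618 J/K

Warming step: ΔS₁ = m c ln(T_tr/T_i) = 160 × 2.42 × ln(351.5/187) = 244.4 J/K.
Phase change: ΔS₂ = +mL/T_tr = 160 × 821 / 351.5 = 373.7 J/K.
ΔS_total = (244.4) + (373.7) = 618 J/K.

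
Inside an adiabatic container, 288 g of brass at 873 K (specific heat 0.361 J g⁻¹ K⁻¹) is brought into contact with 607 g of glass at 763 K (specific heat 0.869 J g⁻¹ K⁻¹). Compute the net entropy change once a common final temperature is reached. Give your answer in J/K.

ΔS_total = 0.812 J/K

Energy balance: T_f = (m₁c₁T₁ + m₂c₂T₂)/(m₁c₁ + m₂c₂) = 781.11 K.
ΔS₁ = m₁c₁ ln(T_f/T₁) = 103.968 × ln(781.11/873) = -11.563 J/K.
ΔS₂ = m₂c₂ ln(T_f/T₂) = 527.483 × ln(781.11/763) = 12.375 J/K.
ΔS_total = -11.563 + 12.375 = 0.812 J/K.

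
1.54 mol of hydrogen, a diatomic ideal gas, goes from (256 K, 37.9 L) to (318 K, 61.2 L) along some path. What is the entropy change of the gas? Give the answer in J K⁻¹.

ΔS = 13.1 J/K

Entropy is a state function: ΔS = nC_V ln(T₂/T₁) + nR ln(V₂/V₁), with C_V = 5R/2 = 20.79 J mol⁻¹ K⁻¹ for a diatomic ideal gas.
ΔS = 1.54 × [20.79 × ln(318/256) + 8.314 × ln(61.2/37.9)] = 13.1 J/K.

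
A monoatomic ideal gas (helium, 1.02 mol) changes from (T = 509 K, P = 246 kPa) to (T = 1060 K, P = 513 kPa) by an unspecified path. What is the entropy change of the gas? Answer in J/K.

ΔS = 9.32 J/K

ΔS = nC_p ln(T₂/T₁) − nR ln(P₂/P₁), with C_p = 5R/2 = 20.79 J mol⁻¹ K⁻¹ for a monoatomic ideal gas.
ΔS = 1.02 × [20.79 × ln(1060/509) − 8.314 × ln(513/246)] = 9.32 J/K.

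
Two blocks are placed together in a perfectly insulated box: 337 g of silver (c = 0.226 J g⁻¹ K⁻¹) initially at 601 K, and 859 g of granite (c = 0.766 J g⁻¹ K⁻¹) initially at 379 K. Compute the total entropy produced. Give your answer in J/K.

ΔS_total = 8.19 J/K

Energy balance: T_f = (m₁c₁T₁ + m₂c₂T₂)/(m₁c₁ + m₂c₂) = 402.03 K.
ΔS₁ = m₁c₁ ln(T_f/T₁) = 76.162 × ln(402.03/601) = -30.622 J/K.
ΔS₂ = m₂c₂ ln(T_f/T₂) = 657.994 × ln(402.03/379) = 38.816 J/K.
ΔS_total = -30.622 + 38.816 = 8.19 J/K.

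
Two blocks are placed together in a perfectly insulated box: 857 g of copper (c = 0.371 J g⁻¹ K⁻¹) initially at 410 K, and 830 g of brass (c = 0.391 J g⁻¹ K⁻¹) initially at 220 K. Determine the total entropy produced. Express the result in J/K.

Energy balance: T_f = (m₁c₁T₁ + m₂c₂T₂)/(m₁c₁ + m₂c₂) = 314.03 K.
ΔS₁ = m₁c₁ ln(T_f/T₁) = 317.947 × ln(314.03/410) = -84.79 J/K.
ΔS₂ = m₂c₂ ln(T_f/T₂) = 324.53 × ln(314.03/220) = 115.5 J/K.
ΔS_total = -84.79 + 115.5 = 30.7 J/K.

ΔS_total = 30.7 J/K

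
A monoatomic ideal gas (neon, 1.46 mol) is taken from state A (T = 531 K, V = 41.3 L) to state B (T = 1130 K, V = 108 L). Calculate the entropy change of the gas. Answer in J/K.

ΔS = 25.4 J/K

Entropy is a state function: ΔS = nC_V ln(T₂/T₁) + nR ln(V₂/V₁), with C_V = 3R/2 = 12.47 J mol⁻¹ K⁻¹ for a monoatomic ideal gas.
ΔS = 1.46 × [12.47 × ln(1130/531) + 8.314 × ln(108/41.3)] = 25.4 J/K.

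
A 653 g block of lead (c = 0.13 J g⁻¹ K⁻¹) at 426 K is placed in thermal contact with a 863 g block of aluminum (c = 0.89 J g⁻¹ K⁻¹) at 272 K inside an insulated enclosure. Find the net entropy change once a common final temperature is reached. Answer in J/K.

Energy balance: T_f = (m₁c₁T₁ + m₂c₂T₂)/(m₁c₁ + m₂c₂) = 287.33 K.
ΔS₁ = m₁c₁ ln(T_f/T₁) = 84.89 × ln(287.33/426) = -33.43 J/K.
ΔS₂ = m₂c₂ ln(T_f/T₂) = 768.07 × ln(287.33/272) = 42.1 J/K.
ΔS_total = -33.43 + 42.1 = 8.67 J/K.

ΔS_total = 8.67 J/K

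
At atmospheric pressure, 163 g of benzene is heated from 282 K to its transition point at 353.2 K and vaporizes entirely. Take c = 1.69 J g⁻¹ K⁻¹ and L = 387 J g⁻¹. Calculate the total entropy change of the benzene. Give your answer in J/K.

Warming step: ΔS₁ = m c ln(T_tr/T_i) = 163 × 1.69 × ln(353.2/282) = 62.02 J/K.
Phase change: ΔS₂ = +mL/T_tr = 163 × 387 / 353.2 = 178.6 J/K.
ΔS_total = (62.02) + (178.6) = 241 J/K.

ΔS = 241 J/K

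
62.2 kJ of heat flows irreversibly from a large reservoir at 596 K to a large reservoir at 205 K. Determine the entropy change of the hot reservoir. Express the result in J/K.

ΔS_hot = -104 J/K

The hot reservoir loses heat Q, so ΔS_hot = −Q/T_H = −62200/596 = -104 J/K.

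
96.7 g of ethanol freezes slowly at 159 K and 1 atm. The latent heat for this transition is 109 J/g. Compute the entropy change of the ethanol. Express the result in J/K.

Heat released by the substance: Q = −mL = −96.7 × 109 = −10540.3 J.
At constant T, ΔS = Q_rev/T = −10540.3 / 159 = -66.3 J/K.

ΔS = -66.3 J/K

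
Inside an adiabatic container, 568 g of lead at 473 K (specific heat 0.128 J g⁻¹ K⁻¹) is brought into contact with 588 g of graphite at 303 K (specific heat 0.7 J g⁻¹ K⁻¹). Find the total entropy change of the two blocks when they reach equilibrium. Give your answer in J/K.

Energy balance: T_f = (m₁c₁T₁ + m₂c₂T₂)/(m₁c₁ + m₂c₂) = 328.52 K.
ΔS₁ = m₁c₁ ln(T_f/T₁) = 72.704 × ln(328.52/473) = -26.5 J/K.
ΔS₂ = m₂c₂ ln(T_f/T₂) = 411.6 × ln(328.52/303) = 33.28 J/K.
ΔS_total = -26.5 + 33.28 = 6.78 J/K.

ΔS_total = 6.78 J/K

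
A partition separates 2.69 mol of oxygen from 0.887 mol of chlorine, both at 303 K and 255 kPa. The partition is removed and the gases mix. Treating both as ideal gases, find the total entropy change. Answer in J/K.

ΔS_mix = 16.7 J/K

Mole fractions: x_A = 2.69/3.58 = 0.752, x_B = 0.248.
ΔS_mix = −R(n_A ln x_A + n_B ln x_B) = −8.314 × (2.69 ln 0.752 + 0.887 ln 0.248) = 16.7 J/K.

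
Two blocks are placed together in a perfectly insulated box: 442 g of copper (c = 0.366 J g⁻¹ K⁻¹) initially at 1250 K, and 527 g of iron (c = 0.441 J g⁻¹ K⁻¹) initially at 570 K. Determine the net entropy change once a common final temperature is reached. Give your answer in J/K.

ΔS_total = 30.1 J/K

Energy balance: T_f = (m₁c₁T₁ + m₂c₂T₂)/(m₁c₁ + m₂c₂) = 849.07 K.
ΔS₁ = m₁c₁ ln(T_f/T₁) = 161.772 × ln(849.07/1250) = -62.57 J/K.
ΔS₂ = m₂c₂ ln(T_f/T₂) = 232.407 × ln(849.07/570) = 92.62 J/K.
ΔS_total = -62.57 + 92.62 = 30.1 J/K.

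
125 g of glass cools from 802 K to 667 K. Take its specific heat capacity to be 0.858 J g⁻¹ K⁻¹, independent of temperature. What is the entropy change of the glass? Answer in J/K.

ΔS = ∫dQ_rev/T = m c ln(T₂/T₁) = 125 × 0.858 × ln(667/802) = -19.8 J/K.

ΔS = -19.8 J/K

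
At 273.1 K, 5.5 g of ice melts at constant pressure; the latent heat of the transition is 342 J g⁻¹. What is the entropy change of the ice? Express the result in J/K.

Heat absorbed by the substance: Q = mL = 5.5 × 342 = 1881 J.
At constant T, ΔS = Q_rev/T = 1881 / 273.1 = 6.89 J/K.

ΔS = 6.89 J/K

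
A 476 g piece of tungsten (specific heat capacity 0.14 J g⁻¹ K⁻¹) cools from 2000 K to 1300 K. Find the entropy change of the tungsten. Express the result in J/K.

ΔS = ∫dQ_rev/T = m c ln(T₂/T₁) = 476 × 0.14 × ln(1300/2000) = -28.7 J/K.

ΔS = -28.7 J/K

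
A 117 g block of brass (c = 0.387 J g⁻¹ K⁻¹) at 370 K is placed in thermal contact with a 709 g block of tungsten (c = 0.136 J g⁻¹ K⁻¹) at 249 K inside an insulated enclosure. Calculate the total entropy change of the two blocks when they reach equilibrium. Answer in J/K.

ΔS_total = 2.52 J/K

Energy balance: T_f = (m₁c₁T₁ + m₂c₂T₂)/(m₁c₁ + m₂c₂) = 287.66 K.
ΔS₁ = m₁c₁ ln(T_f/T₁) = 45.279 × ln(287.66/370) = -11.4 J/K.
ΔS₂ = m₂c₂ ln(T_f/T₂) = 96.424 × ln(287.66/249) = 13.92 J/K.
ΔS_total = -11.4 + 13.92 = 2.52 J/K.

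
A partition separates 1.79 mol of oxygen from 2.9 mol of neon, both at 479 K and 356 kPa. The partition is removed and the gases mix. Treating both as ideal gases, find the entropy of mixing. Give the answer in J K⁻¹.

Mole fractions: x_A = 1.79/4.69 = 0.382, x_B = 0.618.
ΔS_mix = −R(n_A ln x_A + n_B ln x_B) = −8.314 × (1.79 ln 0.382 + 2.9 ln 0.618) = 25.9 J/K.

ΔS_mix = 25.9 J/K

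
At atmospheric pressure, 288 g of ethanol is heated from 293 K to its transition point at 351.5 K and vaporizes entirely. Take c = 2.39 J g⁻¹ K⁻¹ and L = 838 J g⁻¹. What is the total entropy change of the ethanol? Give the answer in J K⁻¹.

Warming step: ΔS₁ = m c ln(T_tr/T_i) = 288 × 2.39 × ln(351.5/293) = 125.3 J/K.
Phase change: ΔS₂ = +mL/T_tr = 288 × 838 / 351.5 = 686.6 J/K.
ΔS_total = (125.3) + (686.6) = 812 J/K.

ΔS = 812 J/K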